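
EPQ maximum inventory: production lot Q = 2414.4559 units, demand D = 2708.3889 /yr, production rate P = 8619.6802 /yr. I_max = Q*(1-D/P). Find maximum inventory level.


D/P = 0.3142
1 - D/P = 0.6858
I_max = 2414.4559 * 0.6858 = 1655.8099

1655.8099 units


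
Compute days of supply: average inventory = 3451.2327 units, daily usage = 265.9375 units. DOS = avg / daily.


DOS = 3451.2327 / 265.9375 = 12.9776

12.9776 days


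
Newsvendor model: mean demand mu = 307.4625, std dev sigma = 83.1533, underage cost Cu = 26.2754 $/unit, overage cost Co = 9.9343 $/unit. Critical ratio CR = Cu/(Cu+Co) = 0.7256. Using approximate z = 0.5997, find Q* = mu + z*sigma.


CR = Cu/(Cu+Co) = 26.2754/(26.2754+9.9343) = 0.7256
z = 0.5997
Q* = 307.4625 + 0.5997 * 83.1533 = 357.3295

357.3295 units


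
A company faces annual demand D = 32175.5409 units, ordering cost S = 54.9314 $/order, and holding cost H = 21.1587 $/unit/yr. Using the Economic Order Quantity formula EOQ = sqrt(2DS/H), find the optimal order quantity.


2*D*S = 2 * 32175.5409 * 54.9314 = 3534895.0148
2*D*S/H = 167065.7940
EOQ = sqrt(167065.7940) = 408.7368

408.7368 units


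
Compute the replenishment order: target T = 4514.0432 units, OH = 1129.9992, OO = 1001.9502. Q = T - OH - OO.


Inventory position = OH + OO = 1129.9992 + 1001.9502 = 2131.9494
Q = 4514.0432 - 2131.9494 = 2382.0938

2382.0938 units


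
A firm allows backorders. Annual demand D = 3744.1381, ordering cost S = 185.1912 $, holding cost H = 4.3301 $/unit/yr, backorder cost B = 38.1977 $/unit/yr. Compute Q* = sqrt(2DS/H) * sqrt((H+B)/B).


sqrt(2DS/H) = 565.9162
sqrt((H+B)/B) = 1.0552
Q* = 565.9162 * 1.0552 = 597.1315

597.1315 units


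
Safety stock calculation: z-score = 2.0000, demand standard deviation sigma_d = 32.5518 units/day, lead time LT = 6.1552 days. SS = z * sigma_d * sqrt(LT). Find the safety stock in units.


sqrt(LT) = sqrt(6.1552) = 2.4810
SS = 2.0000 * 32.5518 * 2.4810 = 161.5199

161.5199 units


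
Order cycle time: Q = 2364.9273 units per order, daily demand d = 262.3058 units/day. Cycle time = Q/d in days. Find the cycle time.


Cycle = 2364.9273 / 262.3058 = 9.0159

9.0159 days


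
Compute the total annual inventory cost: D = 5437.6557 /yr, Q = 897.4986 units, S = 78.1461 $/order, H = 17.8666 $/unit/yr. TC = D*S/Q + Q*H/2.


Ordering cost = D*S/Q = 473.4621
Holding cost = Q*H/2 = 8017.6242
TC = 473.4621 + 8017.6242 = 8491.0864

8491.0864 $/yr


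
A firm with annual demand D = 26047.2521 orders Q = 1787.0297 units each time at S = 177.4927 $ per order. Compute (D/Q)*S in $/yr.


Number of orders = D/Q = 14.5757
Cost = 14.5757 * 177.4927 = 2587.0846

2587.0846 $/yr


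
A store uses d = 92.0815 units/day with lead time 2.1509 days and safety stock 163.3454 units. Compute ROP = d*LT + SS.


d*LT = 92.0815 * 2.1509 = 198.0581
ROP = 198.0581 + 163.3454 = 361.4035

361.4035 units


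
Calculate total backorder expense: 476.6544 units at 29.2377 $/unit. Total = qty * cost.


Total = 476.6544 * 29.2377 = 13936.2784

13936.2784 $


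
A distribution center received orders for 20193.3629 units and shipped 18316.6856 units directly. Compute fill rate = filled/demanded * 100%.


FR = 18316.6856 / 20193.3629 * 100 = 90.7065

90.7065%


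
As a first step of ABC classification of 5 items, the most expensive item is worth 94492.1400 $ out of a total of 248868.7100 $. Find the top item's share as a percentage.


Top item = 94492.1400
Total = 248868.7100
Percentage = 94492.1400 / 248868.7100 * 100 = 37.9687

37.9687%


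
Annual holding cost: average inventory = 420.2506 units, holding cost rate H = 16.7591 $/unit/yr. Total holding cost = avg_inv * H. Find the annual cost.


Cost = 420.2506 * 16.7591 = 7043.0218

7043.0218 $/yr


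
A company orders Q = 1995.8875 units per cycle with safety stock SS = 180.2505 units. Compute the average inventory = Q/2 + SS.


Q/2 = 997.9438
Avg = 997.9438 + 180.2505 = 1178.1943

1178.1943 units


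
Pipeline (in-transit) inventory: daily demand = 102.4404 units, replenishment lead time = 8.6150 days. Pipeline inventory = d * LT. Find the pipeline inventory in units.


Pipeline = 102.4404 * 8.6150 = 882.5240

882.5240 units


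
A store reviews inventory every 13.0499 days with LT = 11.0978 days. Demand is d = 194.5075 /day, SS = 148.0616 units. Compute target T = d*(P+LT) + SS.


P + LT = 24.1477
d*(P+LT) = 194.5075 * 24.1477 = 4696.9088
T = 4696.9088 + 148.0616 = 4844.9704

4844.9704 units


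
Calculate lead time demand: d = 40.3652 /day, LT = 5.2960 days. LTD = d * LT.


LTD = 40.3652 * 5.2960 = 213.7741

213.7741 units


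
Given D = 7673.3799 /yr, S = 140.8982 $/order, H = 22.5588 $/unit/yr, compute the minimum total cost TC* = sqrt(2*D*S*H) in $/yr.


2*D*S*H = 48779588.7651
TC* = sqrt(48779588.7651) = 6984.2386

6984.2386 $/yr


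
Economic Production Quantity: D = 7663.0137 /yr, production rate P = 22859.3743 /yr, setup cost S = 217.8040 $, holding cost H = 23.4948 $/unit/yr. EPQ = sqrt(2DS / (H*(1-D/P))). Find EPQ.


1 - D/P = 1 - 0.3352 = 0.6648
H*(1-D/P) = 15.6188
2DS = 3338070.0718
EPQ = sqrt(213721.6138) = 462.3004

462.3004 units


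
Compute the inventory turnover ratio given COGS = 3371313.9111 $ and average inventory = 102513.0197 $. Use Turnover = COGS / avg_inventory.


Turnover = 3371313.9111 / 102513.0197 = 32.8867

32.8867


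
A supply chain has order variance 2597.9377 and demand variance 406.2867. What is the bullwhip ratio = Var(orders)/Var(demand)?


BW = 2597.9377 / 406.2867 = 6.3943

6.3943


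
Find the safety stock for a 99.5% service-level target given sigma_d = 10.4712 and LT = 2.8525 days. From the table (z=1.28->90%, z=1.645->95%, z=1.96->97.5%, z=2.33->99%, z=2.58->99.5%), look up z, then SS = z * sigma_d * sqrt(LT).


From the table, SL = 99.5% corresponds to z = 2.58
sqrt(LT) = sqrt(2.8525) = 1.6889
SS = 2.58 * 10.4712 * 1.6889 = 45.6277

45.6277 units


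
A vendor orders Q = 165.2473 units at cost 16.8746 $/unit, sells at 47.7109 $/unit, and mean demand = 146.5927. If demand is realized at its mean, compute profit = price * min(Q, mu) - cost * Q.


Sales at mu = min(165.2473, 146.5927) = 146.5927
Revenue = 47.7109 * 146.5927 = 6994.0697
Total cost = 16.8746 * 165.2473 = 2788.4821
Profit = 6994.0697 - 2788.4821 = 4205.5876

4205.5876 $


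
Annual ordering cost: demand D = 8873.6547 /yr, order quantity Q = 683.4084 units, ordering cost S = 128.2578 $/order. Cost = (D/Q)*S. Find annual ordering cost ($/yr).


Number of orders = D/Q = 12.9844
Cost = 12.9844 * 128.2578 = 1665.3518

1665.3518 $/yr


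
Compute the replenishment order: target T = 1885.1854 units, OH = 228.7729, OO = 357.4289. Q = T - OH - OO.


Inventory position = OH + OO = 228.7729 + 357.4289 = 586.2018
Q = 1885.1854 - 586.2018 = 1298.9836

1298.9836 units


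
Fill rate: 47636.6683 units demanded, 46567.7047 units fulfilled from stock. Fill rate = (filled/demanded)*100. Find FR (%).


FR = 46567.7047 / 47636.6683 * 100 = 97.7560

97.7560%


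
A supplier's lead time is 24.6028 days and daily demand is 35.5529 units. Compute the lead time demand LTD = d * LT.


LTD = 35.5529 * 24.6028 = 874.7009

874.7009 units


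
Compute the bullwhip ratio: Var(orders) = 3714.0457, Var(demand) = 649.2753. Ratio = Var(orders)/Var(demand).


BW = 3714.0457 / 649.2753 = 5.7203

5.7203


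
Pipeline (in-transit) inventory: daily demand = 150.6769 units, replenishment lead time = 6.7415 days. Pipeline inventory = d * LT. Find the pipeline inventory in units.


Pipeline = 150.6769 * 6.7415 = 1015.7883

1015.7883 units


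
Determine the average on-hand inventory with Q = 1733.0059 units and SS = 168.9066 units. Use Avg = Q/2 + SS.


Q/2 = 866.5030
Avg = 866.5030 + 168.9066 = 1035.4096

1035.4096 units


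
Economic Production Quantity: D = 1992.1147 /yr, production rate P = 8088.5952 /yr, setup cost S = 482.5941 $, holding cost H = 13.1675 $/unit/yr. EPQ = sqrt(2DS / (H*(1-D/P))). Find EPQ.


1 - D/P = 1 - 0.2463 = 0.7537
H*(1-D/P) = 9.9245
2DS = 1922765.6015
EPQ = sqrt(193738.9445) = 440.1579

440.1579 units


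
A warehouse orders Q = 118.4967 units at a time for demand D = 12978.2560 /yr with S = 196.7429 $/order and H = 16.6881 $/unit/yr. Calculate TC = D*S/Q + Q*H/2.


Ordering cost = D*S/Q = 21548.1083
Holding cost = Q*H/2 = 988.7424
TC = 21548.1083 + 988.7424 = 22536.8507

22536.8507 $/yr


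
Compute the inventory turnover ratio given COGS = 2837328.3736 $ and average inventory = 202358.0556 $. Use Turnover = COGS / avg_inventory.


Turnover = 2837328.3736 / 202358.0556 = 14.0213

14.0213


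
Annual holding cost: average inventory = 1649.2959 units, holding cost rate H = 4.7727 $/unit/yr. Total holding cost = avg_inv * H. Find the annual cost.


Cost = 1649.2959 * 4.7727 = 7871.5945

7871.5945 $/yr


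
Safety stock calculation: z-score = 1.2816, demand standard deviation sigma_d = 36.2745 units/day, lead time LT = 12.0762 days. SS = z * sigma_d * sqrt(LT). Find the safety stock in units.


sqrt(LT) = sqrt(12.0762) = 3.4751
SS = 1.2816 * 36.2745 * 3.4751 = 161.5545

161.5545 units


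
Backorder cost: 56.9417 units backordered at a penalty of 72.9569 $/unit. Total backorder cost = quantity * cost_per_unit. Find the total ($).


Total = 56.9417 * 72.9569 = 4154.2899

4154.2899 $


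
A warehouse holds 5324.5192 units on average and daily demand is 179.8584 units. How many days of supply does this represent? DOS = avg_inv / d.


DOS = 5324.5192 / 179.8584 = 29.6040

29.6040 days


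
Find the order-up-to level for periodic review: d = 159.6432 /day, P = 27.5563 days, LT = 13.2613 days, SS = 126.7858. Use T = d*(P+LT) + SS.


P + LT = 40.8176
d*(P+LT) = 159.6432 * 40.8176 = 6516.2523
T = 6516.2523 + 126.7858 = 6643.0381

6643.0381 units


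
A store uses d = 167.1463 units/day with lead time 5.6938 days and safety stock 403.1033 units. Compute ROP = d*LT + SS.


d*LT = 167.1463 * 5.6938 = 951.6976
ROP = 951.6976 + 403.1033 = 1354.8009

1354.8009 units


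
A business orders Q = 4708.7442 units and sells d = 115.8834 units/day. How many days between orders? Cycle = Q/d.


Cycle = 4708.7442 / 115.8834 = 40.6335

40.6335 days


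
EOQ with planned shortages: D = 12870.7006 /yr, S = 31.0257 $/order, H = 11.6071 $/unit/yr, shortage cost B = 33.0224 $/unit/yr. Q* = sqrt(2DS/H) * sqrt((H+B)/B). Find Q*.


sqrt(2DS/H) = 262.3101
sqrt((H+B)/B) = 1.1625
Q* = 262.3101 * 1.1625 = 304.9451

304.9451 units


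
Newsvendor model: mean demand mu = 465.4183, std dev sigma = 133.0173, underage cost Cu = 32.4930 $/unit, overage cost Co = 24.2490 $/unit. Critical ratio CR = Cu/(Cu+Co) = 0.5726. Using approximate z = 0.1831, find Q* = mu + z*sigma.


CR = Cu/(Cu+Co) = 32.4930/(32.4930+24.2490) = 0.5726
z = 0.1831
Q* = 465.4183 + 0.1831 * 133.0173 = 489.7738

489.7738 units


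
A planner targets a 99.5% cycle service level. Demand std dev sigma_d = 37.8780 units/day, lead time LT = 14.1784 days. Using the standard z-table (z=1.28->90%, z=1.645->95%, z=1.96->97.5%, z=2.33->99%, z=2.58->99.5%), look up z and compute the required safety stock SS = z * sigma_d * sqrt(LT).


From the table, SL = 99.5% corresponds to z = 2.58
sqrt(LT) = sqrt(14.1784) = 3.7654
SS = 2.58 * 37.8780 * 3.7654 = 367.9767

367.9767 units


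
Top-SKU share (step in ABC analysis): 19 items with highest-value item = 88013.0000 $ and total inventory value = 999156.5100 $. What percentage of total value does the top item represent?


Top item = 88013.0000
Total = 999156.5100
Percentage = 88013.0000 / 999156.5100 * 100 = 8.8087

8.8087%


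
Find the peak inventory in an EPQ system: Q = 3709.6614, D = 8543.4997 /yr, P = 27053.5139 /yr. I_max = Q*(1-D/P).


D/P = 0.3158
1 - D/P = 0.6842
I_max = 3709.6614 * 0.6842 = 2538.1503

2538.1503 units


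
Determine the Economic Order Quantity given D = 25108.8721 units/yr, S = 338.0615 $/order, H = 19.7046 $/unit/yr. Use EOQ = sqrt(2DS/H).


2*D*S = 2 * 25108.8721 * 338.0615 = 16976685.9309
2*D*S/H = 861559.5308
EOQ = sqrt(861559.5308) = 928.2023

928.2023 units


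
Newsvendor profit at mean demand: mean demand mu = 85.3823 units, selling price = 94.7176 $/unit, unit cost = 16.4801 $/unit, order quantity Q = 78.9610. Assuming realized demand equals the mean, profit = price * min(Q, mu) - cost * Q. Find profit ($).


Sales at mu = min(78.9610, 85.3823) = 78.9610
Revenue = 94.7176 * 78.9610 = 7478.9964
Total cost = 16.4801 * 78.9610 = 1301.2852
Profit = 7478.9964 - 1301.2852 = 6177.7112

6177.7112 $


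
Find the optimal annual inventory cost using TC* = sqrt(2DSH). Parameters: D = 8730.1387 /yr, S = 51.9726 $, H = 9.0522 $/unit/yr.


2*D*S*H = 8214473.3227
TC* = sqrt(8214473.3227) = 2866.0903

2866.0903 $/yr


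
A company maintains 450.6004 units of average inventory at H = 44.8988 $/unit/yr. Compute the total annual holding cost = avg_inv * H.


Cost = 450.6004 * 44.8988 = 20231.4172

20231.4172 $/yr


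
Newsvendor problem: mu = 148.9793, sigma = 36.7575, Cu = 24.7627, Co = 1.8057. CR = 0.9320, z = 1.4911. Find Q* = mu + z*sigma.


CR = Cu/(Cu+Co) = 24.7627/(24.7627+1.8057) = 0.9320
z = 1.4911
Q* = 148.9793 + 1.4911 * 36.7575 = 203.7884

203.7884 units


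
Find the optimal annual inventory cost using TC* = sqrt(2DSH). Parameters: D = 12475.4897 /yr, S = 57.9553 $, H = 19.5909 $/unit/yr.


2*D*S*H = 28329254.3522
TC* = sqrt(28329254.3522) = 5322.5233

5322.5233 $/yr


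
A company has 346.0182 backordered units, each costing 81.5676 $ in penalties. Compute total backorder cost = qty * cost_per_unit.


Total = 346.0182 * 81.5676 = 28223.8741

28223.8741 $


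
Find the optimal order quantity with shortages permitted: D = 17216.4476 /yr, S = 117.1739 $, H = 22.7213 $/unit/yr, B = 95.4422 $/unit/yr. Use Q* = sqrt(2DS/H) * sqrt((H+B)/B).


sqrt(2DS/H) = 421.3914
sqrt((H+B)/B) = 1.1127
Q* = 421.3914 * 1.1127 = 468.8750

468.8750 units


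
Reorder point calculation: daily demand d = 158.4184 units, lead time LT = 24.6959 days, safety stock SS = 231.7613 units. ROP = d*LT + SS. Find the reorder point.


d*LT = 158.4184 * 24.6959 = 3912.2850
ROP = 3912.2850 + 231.7613 = 4144.0463

4144.0463 units


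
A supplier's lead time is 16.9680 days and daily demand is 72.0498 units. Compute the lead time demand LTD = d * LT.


LTD = 72.0498 * 16.9680 = 1222.5410

1222.5410 units


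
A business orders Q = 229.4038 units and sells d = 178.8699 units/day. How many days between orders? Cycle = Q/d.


Cycle = 229.4038 / 178.8699 = 1.2825

1.2825 days


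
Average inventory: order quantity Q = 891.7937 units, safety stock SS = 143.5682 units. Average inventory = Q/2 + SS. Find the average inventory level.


Q/2 = 445.8968
Avg = 445.8968 + 143.5682 = 589.4651

589.4651 units


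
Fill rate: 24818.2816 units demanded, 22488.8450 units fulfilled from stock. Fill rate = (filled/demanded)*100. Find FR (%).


FR = 22488.8450 / 24818.2816 * 100 = 90.6140

90.6140%


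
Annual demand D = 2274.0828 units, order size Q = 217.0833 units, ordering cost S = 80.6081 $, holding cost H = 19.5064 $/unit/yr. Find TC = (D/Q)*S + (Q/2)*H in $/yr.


Ordering cost = D*S/Q = 844.4201
Holding cost = Q*H/2 = 2117.2568
TC = 844.4201 + 2117.2568 = 2961.6769

2961.6769 $/yr


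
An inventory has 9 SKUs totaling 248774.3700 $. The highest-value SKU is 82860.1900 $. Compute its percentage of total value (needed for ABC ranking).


Top item = 82860.1900
Total = 248774.3700
Percentage = 82860.1900 / 248774.3700 * 100 = 33.3074

33.3074%


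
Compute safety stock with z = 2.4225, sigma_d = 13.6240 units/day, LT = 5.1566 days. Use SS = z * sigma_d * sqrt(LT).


sqrt(LT) = sqrt(5.1566) = 2.2708
SS = 2.4225 * 13.6240 * 2.2708 = 74.9463

74.9463 units


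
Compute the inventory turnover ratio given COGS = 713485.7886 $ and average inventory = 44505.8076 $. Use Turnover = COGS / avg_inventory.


Turnover = 713485.7886 / 44505.8076 = 16.0313

16.0313


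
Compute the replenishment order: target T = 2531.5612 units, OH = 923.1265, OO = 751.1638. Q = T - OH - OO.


Inventory position = OH + OO = 923.1265 + 751.1638 = 1674.2903
Q = 2531.5612 - 1674.2903 = 857.2709

857.2709 units


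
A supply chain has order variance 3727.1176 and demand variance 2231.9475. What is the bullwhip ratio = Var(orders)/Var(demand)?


BW = 3727.1176 / 2231.9475 = 1.6699

1.6699


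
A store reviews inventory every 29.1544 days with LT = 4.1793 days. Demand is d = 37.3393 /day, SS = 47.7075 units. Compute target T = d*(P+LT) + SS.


P + LT = 33.3337
d*(P+LT) = 37.3393 * 33.3337 = 1244.6570
T = 1244.6570 + 47.7075 = 1292.3645

1292.3645 units


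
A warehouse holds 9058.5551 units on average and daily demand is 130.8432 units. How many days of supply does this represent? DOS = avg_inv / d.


DOS = 9058.5551 / 130.8432 = 69.2321

69.2321 days


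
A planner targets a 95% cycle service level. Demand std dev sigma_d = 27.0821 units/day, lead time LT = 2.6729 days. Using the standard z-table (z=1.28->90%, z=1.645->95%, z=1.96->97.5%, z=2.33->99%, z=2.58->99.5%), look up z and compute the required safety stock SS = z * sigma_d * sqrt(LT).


From the table, SL = 95% corresponds to z = 1.645
sqrt(LT) = sqrt(2.6729) = 1.6349
SS = 1.645 * 27.0821 * 1.6349 = 72.8349

72.8349 units


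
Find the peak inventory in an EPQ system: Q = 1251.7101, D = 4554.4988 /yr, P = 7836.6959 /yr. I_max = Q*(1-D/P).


D/P = 0.5812
1 - D/P = 0.4188
I_max = 1251.7101 * 0.4188 = 524.2464

524.2464 units


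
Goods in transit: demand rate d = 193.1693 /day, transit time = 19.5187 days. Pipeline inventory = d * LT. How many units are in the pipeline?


Pipeline = 193.1693 * 19.5187 = 3770.4136

3770.4136 units


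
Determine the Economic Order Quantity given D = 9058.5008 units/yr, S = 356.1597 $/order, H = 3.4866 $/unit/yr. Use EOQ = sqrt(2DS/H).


2*D*S = 2 * 9058.5008 * 356.1597 = 6452545.8548
2*D*S/H = 1850669.9520
EOQ = sqrt(1850669.9520) = 1360.3933

1360.3933 units


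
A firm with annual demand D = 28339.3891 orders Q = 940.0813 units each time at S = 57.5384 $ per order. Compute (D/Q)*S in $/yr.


Number of orders = D/Q = 30.1457
Cost = 30.1457 * 57.5384 = 1734.5341

1734.5341 $/yr


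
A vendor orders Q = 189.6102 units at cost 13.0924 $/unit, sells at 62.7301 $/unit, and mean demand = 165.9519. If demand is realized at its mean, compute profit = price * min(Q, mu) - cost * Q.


Sales at mu = min(189.6102, 165.9519) = 165.9519
Revenue = 62.7301 * 165.9519 = 10410.1793
Total cost = 13.0924 * 189.6102 = 2482.4526
Profit = 10410.1793 - 2482.4526 = 7927.7267

7927.7267 $


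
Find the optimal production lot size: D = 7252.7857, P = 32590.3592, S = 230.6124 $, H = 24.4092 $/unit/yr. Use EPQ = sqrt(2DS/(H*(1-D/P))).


1 - D/P = 1 - 0.2225 = 0.7775
H*(1-D/P) = 18.9771
2DS = 3345164.6339
EPQ = sqrt(176273.9256) = 419.8499

419.8499 units


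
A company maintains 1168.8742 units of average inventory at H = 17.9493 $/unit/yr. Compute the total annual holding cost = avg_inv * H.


Cost = 1168.8742 * 17.9493 = 20980.4737

20980.4737 $/yr


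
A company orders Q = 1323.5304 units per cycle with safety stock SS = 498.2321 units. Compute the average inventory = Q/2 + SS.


Q/2 = 661.7652
Avg = 661.7652 + 498.2321 = 1159.9973

1159.9973 units


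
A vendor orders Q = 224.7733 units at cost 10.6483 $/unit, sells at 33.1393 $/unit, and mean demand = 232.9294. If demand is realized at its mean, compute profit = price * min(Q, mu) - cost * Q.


Sales at mu = min(224.7733, 232.9294) = 224.7733
Revenue = 33.1393 * 224.7733 = 7448.8298
Total cost = 10.6483 * 224.7733 = 2393.4535
Profit = 7448.8298 - 2393.4535 = 5055.3763

5055.3763 $


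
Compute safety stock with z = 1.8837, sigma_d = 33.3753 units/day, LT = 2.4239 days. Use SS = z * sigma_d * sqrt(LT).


sqrt(LT) = sqrt(2.4239) = 1.5569
SS = 1.8837 * 33.3753 * 1.5569 = 97.8801

97.8801 units


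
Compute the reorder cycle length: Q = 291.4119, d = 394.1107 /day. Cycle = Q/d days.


Cycle = 291.4119 / 394.1107 = 0.7394

0.7394 days


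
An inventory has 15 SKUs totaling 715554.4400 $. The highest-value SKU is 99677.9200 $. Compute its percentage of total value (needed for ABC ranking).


Top item = 99677.9200
Total = 715554.4400
Percentage = 99677.9200 / 715554.4400 * 100 = 13.9302

13.9302%


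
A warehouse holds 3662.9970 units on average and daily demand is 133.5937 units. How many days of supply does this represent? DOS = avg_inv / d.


DOS = 3662.9970 / 133.5937 = 27.4189

27.4189 days


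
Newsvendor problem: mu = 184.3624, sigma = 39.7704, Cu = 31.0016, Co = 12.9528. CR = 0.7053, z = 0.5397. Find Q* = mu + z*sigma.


CR = Cu/(Cu+Co) = 31.0016/(31.0016+12.9528) = 0.7053
z = 0.5397
Q* = 184.3624 + 0.5397 * 39.7704 = 205.8265

205.8265 units


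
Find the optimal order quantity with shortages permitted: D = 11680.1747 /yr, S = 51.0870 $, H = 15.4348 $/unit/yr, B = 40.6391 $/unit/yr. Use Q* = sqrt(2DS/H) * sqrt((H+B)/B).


sqrt(2DS/H) = 278.0637
sqrt((H+B)/B) = 1.1746
Q* = 278.0637 * 1.1746 = 326.6275

326.6275 units


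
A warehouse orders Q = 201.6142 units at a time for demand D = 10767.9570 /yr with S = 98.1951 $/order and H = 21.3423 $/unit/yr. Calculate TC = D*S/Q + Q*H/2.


Ordering cost = D*S/Q = 5244.4749
Holding cost = Q*H/2 = 2151.4554
TC = 5244.4749 + 2151.4554 = 7395.9303

7395.9303 $/yr


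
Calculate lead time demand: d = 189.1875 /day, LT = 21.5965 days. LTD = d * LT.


LTD = 189.1875 * 21.5965 = 4085.7878

4085.7878 units


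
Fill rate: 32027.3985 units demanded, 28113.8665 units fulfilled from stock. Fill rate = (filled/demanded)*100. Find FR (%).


FR = 28113.8665 / 32027.3985 * 100 = 87.7807

87.7807%


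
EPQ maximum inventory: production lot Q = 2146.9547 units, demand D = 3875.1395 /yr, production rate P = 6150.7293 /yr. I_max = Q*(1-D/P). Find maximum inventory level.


D/P = 0.6300
1 - D/P = 0.3700
I_max = 2146.9547 * 0.3700 = 794.3104

794.3104 units


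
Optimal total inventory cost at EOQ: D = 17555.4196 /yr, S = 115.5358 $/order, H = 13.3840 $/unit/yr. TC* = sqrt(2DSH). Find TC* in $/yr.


2*D*S*H = 54292984.2593
TC* = sqrt(54292984.2593) = 7368.3773

7368.3773 $/yr


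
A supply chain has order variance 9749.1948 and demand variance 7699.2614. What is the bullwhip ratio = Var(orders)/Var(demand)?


BW = 9749.1948 / 7699.2614 = 1.2663

1.2663


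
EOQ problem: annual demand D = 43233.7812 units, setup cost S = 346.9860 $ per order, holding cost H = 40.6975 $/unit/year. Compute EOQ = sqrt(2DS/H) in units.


2*D*S = 2 * 43233.7812 * 346.9860 = 30003033.6069
2*D*S/H = 737220.5567
EOQ = sqrt(737220.5567) = 858.6155

858.6155 units


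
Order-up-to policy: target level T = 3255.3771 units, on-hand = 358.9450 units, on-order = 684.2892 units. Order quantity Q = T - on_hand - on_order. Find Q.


Inventory position = OH + OO = 358.9450 + 684.2892 = 1043.2342
Q = 3255.3771 - 1043.2342 = 2212.1429

2212.1429 units


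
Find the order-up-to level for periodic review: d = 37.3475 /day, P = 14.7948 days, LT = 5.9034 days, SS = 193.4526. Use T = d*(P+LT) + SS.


P + LT = 20.6982
d*(P+LT) = 37.3475 * 20.6982 = 773.0260
T = 773.0260 + 193.4526 = 966.4786

966.4786 units


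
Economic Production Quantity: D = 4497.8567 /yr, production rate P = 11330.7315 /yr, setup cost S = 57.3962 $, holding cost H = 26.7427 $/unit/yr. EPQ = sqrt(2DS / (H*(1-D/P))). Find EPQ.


1 - D/P = 1 - 0.3970 = 0.6030
H*(1-D/P) = 16.1269
2DS = 516319.7654
EPQ = sqrt(32016.0673) = 178.9303

178.9303 units


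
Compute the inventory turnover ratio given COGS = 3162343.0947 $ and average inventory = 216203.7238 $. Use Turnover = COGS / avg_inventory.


Turnover = 3162343.0947 / 216203.7238 = 14.6267

14.6267


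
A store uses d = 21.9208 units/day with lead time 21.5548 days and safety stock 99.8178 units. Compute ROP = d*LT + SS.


d*LT = 21.9208 * 21.5548 = 472.4985
ROP = 472.4985 + 99.8178 = 572.3163

572.3163 units


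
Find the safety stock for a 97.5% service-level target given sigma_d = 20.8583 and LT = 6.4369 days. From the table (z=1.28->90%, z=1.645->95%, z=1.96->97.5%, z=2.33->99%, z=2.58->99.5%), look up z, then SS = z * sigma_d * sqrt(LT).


From the table, SL = 97.5% corresponds to z = 1.96
sqrt(LT) = sqrt(6.4369) = 2.5371
SS = 1.96 * 20.8583 * 2.5371 = 103.7226

103.7226 units


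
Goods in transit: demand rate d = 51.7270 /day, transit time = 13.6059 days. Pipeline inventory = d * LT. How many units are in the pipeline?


Pipeline = 51.7270 * 13.6059 = 703.7924

703.7924 units


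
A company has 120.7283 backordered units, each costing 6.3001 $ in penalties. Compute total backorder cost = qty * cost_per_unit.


Total = 120.7283 * 6.3001 = 760.6004

760.6004 $


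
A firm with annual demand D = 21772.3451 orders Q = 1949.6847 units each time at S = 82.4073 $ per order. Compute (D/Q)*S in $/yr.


Number of orders = D/Q = 11.1671
Cost = 11.1671 * 82.4073 = 920.2515

920.2515 $/yr


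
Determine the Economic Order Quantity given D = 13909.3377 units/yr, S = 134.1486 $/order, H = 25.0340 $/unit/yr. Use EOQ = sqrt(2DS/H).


2*D*S = 2 * 13909.3377 * 134.1486 = 3731836.3588
2*D*S/H = 149070.7182
EOQ = sqrt(149070.7182) = 386.0968

386.0968 units


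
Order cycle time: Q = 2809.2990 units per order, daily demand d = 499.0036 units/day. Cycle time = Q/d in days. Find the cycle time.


Cycle = 2809.2990 / 499.0036 = 5.6298

5.6298 days


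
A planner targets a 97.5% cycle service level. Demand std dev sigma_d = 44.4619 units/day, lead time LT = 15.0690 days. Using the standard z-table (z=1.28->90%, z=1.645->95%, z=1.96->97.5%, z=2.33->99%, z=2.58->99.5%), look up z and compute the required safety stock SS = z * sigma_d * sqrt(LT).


From the table, SL = 97.5% corresponds to z = 1.96
sqrt(LT) = sqrt(15.0690) = 3.8819
SS = 1.96 * 44.4619 * 3.8819 = 338.2878

338.2878 units


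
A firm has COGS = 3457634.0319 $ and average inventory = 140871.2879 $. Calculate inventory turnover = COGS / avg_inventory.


Turnover = 3457634.0319 / 140871.2879 = 24.5446

24.5446


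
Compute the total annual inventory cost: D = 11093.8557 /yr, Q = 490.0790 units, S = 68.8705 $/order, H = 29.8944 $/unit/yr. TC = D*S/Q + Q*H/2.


Ordering cost = D*S/Q = 1559.0127
Holding cost = Q*H/2 = 7325.3088
TC = 1559.0127 + 7325.3088 = 8884.3215

8884.3215 $/yr


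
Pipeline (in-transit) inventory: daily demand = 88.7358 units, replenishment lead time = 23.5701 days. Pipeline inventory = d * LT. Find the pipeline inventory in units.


Pipeline = 88.7358 * 23.5701 = 2091.5117

2091.5117 units


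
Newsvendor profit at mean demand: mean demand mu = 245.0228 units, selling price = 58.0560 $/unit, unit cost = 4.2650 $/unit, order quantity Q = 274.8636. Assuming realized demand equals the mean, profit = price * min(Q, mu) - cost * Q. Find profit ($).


Sales at mu = min(274.8636, 245.0228) = 245.0228
Revenue = 58.0560 * 245.0228 = 14225.0437
Total cost = 4.2650 * 274.8636 = 1172.2933
Profit = 14225.0437 - 1172.2933 = 13052.7504

13052.7504 $


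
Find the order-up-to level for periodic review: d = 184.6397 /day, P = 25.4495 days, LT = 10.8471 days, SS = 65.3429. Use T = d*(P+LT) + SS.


P + LT = 36.2966
d*(P+LT) = 184.6397 * 36.2966 = 6701.7933
T = 6701.7933 + 65.3429 = 6767.1362

6767.1362 units


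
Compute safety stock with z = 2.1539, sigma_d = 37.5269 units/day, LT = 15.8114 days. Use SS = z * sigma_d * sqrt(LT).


sqrt(LT) = sqrt(15.8114) = 3.9764
SS = 2.1539 * 37.5269 * 3.9764 = 321.4056

321.4056 units


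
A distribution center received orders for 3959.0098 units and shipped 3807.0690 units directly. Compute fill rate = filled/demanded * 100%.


FR = 3807.0690 / 3959.0098 * 100 = 96.1622

96.1622%


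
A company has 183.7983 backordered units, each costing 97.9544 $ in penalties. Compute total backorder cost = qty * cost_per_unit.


Total = 183.7983 * 97.9544 = 18003.8522

18003.8522 $


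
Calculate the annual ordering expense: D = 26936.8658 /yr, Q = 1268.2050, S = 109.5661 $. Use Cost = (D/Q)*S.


Number of orders = D/Q = 21.2402
Cost = 21.2402 * 109.5661 = 2327.2005

2327.2005 $/yr


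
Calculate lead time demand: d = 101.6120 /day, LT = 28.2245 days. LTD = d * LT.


LTD = 101.6120 * 28.2245 = 2867.9479

2867.9479 units


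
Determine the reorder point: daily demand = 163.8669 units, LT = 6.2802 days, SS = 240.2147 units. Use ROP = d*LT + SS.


d*LT = 163.8669 * 6.2802 = 1029.1169
ROP = 1029.1169 + 240.2147 = 1269.3316

1269.3316 units


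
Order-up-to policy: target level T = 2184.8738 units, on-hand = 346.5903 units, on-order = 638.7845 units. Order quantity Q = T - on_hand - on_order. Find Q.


Inventory position = OH + OO = 346.5903 + 638.7845 = 985.3748
Q = 2184.8738 - 985.3748 = 1199.4990

1199.4990 units


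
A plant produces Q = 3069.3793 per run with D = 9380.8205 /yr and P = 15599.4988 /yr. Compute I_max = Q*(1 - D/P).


D/P = 0.6014
1 - D/P = 0.3986
I_max = 3069.3793 * 0.3986 = 1223.5959

1223.5959 units


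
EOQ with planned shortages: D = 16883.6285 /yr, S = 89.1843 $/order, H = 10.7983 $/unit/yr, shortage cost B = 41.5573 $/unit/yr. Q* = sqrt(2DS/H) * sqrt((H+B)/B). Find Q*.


sqrt(2DS/H) = 528.0979
sqrt((H+B)/B) = 1.1224
Q* = 528.0979 * 1.1224 = 592.7510

592.7510 units


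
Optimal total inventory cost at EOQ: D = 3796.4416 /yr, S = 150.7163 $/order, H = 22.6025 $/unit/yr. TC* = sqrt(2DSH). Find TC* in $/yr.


2*D*S*H = 25865651.4547
TC* = sqrt(25865651.4547) = 5085.8285

5085.8285 $/yr


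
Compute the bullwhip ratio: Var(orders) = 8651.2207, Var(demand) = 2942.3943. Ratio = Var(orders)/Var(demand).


BW = 8651.2207 / 2942.3943 = 2.9402

2.9402


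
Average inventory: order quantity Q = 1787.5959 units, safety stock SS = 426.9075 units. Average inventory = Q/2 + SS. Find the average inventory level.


Q/2 = 893.7980
Avg = 893.7980 + 426.9075 = 1320.7054

1320.7054 units


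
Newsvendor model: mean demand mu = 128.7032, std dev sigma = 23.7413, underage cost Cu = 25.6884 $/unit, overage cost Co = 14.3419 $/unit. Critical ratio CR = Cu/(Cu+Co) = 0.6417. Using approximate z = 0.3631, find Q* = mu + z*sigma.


CR = Cu/(Cu+Co) = 25.6884/(25.6884+14.3419) = 0.6417
z = 0.3631
Q* = 128.7032 + 0.3631 * 23.7413 = 137.3237

137.3237 units


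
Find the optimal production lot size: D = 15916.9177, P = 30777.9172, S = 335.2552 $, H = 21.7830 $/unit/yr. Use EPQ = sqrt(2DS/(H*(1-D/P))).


1 - D/P = 1 - 0.5172 = 0.4828
H*(1-D/P) = 10.5178
2DS = 10672458.8538
EPQ = sqrt(1014700.8053) = 1007.3236

1007.3236 units


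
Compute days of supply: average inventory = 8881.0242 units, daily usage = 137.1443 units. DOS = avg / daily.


DOS = 8881.0242 / 137.1443 = 64.7568

64.7568 days


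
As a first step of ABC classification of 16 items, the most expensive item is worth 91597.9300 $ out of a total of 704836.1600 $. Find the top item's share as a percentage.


Top item = 91597.9300
Total = 704836.1600
Percentage = 91597.9300 / 704836.1600 * 100 = 12.9956

12.9956%


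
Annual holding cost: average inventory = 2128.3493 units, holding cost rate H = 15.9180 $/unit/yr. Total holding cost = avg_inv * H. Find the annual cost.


Cost = 2128.3493 * 15.9180 = 33879.0642

33879.0642 $/yr


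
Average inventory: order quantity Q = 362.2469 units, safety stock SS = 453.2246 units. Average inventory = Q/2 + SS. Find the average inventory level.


Q/2 = 181.1234
Avg = 181.1234 + 453.2246 = 634.3481

634.3481 units


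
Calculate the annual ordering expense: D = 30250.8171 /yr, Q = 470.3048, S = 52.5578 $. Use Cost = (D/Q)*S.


Number of orders = D/Q = 64.3217
Cost = 64.3217 * 52.5578 = 3380.6085

3380.6085 $/yr


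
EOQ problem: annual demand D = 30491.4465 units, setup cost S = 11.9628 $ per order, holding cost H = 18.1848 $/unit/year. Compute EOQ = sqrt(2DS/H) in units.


2*D*S = 2 * 30491.4465 * 11.9628 = 729526.1524
2*D*S/H = 40117.3591
EOQ = sqrt(40117.3591) = 200.2932

200.2932 units


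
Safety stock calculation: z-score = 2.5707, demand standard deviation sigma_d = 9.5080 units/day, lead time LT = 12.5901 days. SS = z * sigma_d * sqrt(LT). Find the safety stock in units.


sqrt(LT) = sqrt(12.5901) = 3.5483
SS = 2.5707 * 9.5080 * 3.5483 = 86.7272

86.7272 units


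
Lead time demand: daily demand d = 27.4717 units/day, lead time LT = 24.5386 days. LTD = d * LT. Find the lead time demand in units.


LTD = 27.4717 * 24.5386 = 674.1171

674.1171 units


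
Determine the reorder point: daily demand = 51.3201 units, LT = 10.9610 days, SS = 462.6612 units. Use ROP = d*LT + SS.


d*LT = 51.3201 * 10.9610 = 562.5196
ROP = 562.5196 + 462.6612 = 1025.1808

1025.1808 units


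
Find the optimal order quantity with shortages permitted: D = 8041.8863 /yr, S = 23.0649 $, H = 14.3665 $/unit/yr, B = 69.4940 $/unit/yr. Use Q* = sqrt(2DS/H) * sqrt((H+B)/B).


sqrt(2DS/H) = 160.6920
sqrt((H+B)/B) = 1.0985
Q* = 160.6920 * 1.0985 = 176.5222

176.5222 units


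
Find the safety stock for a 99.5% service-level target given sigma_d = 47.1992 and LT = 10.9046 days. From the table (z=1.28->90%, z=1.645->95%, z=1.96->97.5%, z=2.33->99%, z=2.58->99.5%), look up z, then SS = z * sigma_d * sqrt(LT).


From the table, SL = 99.5% corresponds to z = 2.58
sqrt(LT) = sqrt(10.9046) = 3.3022
SS = 2.58 * 47.1992 * 3.3022 = 402.1233

402.1233 units


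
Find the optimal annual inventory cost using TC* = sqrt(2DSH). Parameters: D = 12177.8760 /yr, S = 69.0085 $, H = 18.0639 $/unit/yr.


2*D*S*H = 30360970.5890
TC* = sqrt(30360970.5890) = 5510.0790

5510.0790 $/yr


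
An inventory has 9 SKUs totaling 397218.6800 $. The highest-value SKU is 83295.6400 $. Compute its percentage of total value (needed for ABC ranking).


Top item = 83295.6400
Total = 397218.6800
Percentage = 83295.6400 / 397218.6800 * 100 = 20.9697

20.9697%


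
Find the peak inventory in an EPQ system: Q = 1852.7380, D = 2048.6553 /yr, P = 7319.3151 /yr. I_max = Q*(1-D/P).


D/P = 0.2799
1 - D/P = 0.7201
I_max = 1852.7380 * 0.7201 = 1334.1619

1334.1619 units


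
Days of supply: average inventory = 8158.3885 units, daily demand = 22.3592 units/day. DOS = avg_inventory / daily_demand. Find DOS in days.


DOS = 8158.3885 / 22.3592 = 364.8784

364.8784 days


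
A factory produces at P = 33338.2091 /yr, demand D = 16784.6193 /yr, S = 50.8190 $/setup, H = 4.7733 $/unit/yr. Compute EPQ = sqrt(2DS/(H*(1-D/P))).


1 - D/P = 1 - 0.5035 = 0.4965
H*(1-D/P) = 2.3701
2DS = 1705955.1364
EPQ = sqrt(719778.6366) = 848.3977

848.3977 units


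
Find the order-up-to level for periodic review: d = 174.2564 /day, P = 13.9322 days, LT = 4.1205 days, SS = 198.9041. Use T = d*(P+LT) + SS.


P + LT = 18.0527
d*(P+LT) = 174.2564 * 18.0527 = 3145.7985
T = 3145.7985 + 198.9041 = 3344.7026

3344.7026 units


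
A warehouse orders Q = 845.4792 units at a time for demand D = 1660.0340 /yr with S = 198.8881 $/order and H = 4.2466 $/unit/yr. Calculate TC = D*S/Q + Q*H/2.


Ordering cost = D*S/Q = 390.5016
Holding cost = Q*H/2 = 1795.2060
TC = 390.5016 + 1795.2060 = 2185.7076

2185.7076 $/yr


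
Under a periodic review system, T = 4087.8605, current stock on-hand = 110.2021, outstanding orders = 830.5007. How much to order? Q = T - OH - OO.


Inventory position = OH + OO = 110.2021 + 830.5007 = 940.7028
Q = 4087.8605 - 940.7028 = 3147.1577

3147.1577 units


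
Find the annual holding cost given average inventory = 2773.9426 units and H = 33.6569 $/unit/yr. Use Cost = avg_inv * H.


Cost = 2773.9426 * 33.6569 = 93362.3087

93362.3087 $/yr


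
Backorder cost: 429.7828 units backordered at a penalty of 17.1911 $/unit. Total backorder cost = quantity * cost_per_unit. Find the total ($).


Total = 429.7828 * 17.1911 = 7388.4391

7388.4391 $


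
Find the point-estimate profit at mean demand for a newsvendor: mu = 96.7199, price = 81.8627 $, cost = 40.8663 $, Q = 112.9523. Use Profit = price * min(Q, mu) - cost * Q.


Sales at mu = min(112.9523, 96.7199) = 96.7199
Revenue = 81.8627 * 96.7199 = 7917.7522
Total cost = 40.8663 * 112.9523 = 4615.9426
Profit = 7917.7522 - 4615.9426 = 3301.8096

3301.8096 $


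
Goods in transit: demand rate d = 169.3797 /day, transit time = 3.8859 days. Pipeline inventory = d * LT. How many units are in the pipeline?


Pipeline = 169.3797 * 3.8859 = 658.1926

658.1926 units


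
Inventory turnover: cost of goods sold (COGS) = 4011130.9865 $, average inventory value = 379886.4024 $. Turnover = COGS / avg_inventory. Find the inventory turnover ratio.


Turnover = 4011130.9865 / 379886.4024 = 10.5588

10.5588


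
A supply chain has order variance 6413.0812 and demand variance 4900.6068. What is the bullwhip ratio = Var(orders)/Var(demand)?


BW = 6413.0812 / 4900.6068 = 1.3086

1.3086


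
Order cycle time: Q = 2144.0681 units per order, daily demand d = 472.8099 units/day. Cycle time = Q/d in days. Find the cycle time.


Cycle = 2144.0681 / 472.8099 = 4.5347

4.5347 days


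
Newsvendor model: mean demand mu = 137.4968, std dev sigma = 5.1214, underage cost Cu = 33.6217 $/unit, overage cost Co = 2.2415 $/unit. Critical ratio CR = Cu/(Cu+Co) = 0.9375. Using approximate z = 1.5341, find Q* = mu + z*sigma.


CR = Cu/(Cu+Co) = 33.6217/(33.6217+2.2415) = 0.9375
z = 1.5341
Q* = 137.4968 + 1.5341 * 5.1214 = 145.3535

145.3535 units


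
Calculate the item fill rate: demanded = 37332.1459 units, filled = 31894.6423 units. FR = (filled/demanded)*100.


FR = 31894.6423 / 37332.1459 * 100 = 85.4348

85.4348%


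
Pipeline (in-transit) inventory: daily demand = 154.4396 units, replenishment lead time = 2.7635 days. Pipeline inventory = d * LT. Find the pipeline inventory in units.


Pipeline = 154.4396 * 2.7635 = 426.7938

426.7938 units


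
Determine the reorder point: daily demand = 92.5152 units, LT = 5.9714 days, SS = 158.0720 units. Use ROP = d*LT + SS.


d*LT = 92.5152 * 5.9714 = 552.4453
ROP = 552.4453 + 158.0720 = 710.5173

710.5173 units


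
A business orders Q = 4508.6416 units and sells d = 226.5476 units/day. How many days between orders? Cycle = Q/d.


Cycle = 4508.6416 / 226.5476 = 19.9015

19.9015 days


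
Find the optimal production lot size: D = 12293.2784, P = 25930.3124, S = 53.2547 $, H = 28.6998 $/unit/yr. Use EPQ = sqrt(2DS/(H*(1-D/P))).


1 - D/P = 1 - 0.4741 = 0.5259
H*(1-D/P) = 15.0935
2DS = 1309349.7064
EPQ = sqrt(86749.0267) = 294.5319

294.5319 units


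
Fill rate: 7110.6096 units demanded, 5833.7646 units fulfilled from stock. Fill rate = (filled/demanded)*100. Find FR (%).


FR = 5833.7646 / 7110.6096 * 100 = 82.0431

82.0431%


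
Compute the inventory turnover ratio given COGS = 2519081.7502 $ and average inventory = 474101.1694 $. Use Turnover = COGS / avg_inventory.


Turnover = 2519081.7502 / 474101.1694 = 5.3134

5.3134


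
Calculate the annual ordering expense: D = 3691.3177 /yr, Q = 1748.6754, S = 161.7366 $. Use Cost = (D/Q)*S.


Number of orders = D/Q = 2.1109
Cost = 2.1109 * 161.7366 = 341.4134

341.4134 $/yr


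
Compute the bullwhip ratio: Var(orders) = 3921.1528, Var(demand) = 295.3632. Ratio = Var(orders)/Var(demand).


BW = 3921.1528 / 295.3632 = 13.2757

13.2757


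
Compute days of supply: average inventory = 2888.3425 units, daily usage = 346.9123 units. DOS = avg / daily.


DOS = 2888.3425 / 346.9123 = 8.3259

8.3259 days


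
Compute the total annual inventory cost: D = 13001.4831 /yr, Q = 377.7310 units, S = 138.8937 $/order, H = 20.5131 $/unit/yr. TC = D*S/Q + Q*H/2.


Ordering cost = D*S/Q = 4780.7146
Holding cost = Q*H/2 = 3874.2169
TC = 4780.7146 + 3874.2169 = 8654.9315

8654.9315 $/yr
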